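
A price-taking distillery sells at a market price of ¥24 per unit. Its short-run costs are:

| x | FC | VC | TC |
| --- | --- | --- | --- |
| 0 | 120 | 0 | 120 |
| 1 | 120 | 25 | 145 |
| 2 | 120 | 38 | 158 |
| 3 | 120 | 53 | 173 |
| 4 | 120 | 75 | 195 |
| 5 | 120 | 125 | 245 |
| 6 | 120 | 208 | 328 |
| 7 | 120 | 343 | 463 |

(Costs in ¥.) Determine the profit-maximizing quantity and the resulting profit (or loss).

Profit at each row (π = 24x − TC): x=0: -120; x=1: -121; x=2: -110; x=3: -101; x=4: -99; x=5: -125; x=6: -184; x=7: -295.
Profit is maximized at x = 4. AVC there is 75/4 = ¥18.75 ≤ P, so producing beats shutting down (which would give -¥120).

x = 4; profit = -¥99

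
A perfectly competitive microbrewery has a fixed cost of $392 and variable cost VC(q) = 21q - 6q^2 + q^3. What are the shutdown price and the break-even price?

Shutdown price = $12; break-even price = $84

AVC = 21 - 6q + q^2; minimized at q = 3, giving min AVC = $12. That is the shutdown price.
ATC = 392/q + 21 - 6q + q^2. Setting dATC/dq = −392/q^2 − 6 + 2q = 0 gives q = 7 (since 2·7^3 − 6·7^2 = 392).
min ATC = 392/7 + 21 − 6·7 + 7^2 = $84. That is the break-even price.
For $12 ≤ P < $84 the firm produces at a loss; below $12 it shuts down.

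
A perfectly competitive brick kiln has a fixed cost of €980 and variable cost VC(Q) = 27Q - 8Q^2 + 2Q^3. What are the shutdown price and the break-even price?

Shutdown price = min AVC. AVC = 27 - 8Q + 2Q^2, with vertex at Q = 2 and minimum €19.
ATC = 980/Q + 27 - 8Q + 2Q^2. Setting dATC/dQ = −980/Q^2 − 8 + 4Q = 0 gives Q = 7 (since 4·7^3 − 8·7^2 = 980).
min ATC = 980/7 + 27 − 8·7 + 2·7^2 = €209. That is the break-even price.
Between these two prices the firm operates at a loss; above €209 it earns a profit.

Shutdown price = €19; break-even price = €209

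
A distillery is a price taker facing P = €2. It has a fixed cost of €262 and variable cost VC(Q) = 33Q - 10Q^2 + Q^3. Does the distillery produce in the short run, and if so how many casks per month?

Strip out fixed cost: VC = 33Q - 10Q^2 + Q^3. Then AVC = 33 - 10Q + Q^2 and MC = 33 - 20Q + 3Q^2.
The AVC parabola has its vertex at Q = 10/2 = 5, where AVC = 33 - 10·5 + 5^2 = €8.
P = €2 lies below min AVC = €8; no output level covers variable cost.
Shutting down limits the loss to fixed cost, €262.

Shut down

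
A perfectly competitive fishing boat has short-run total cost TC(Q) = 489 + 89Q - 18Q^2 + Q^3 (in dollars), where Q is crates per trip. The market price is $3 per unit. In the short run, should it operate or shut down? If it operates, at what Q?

Shut down

From TC, MC = TC'(Q) = 89 - 36Q + 3Q^2 and AVC = VC/Q = 89 - 18Q + Q^2.
AVC is minimized where dAVC/dQ = -18 + 2Q = 0, at Q = 9; min AVC = 89 - 18·9 + 9^2 = $8.
Since P = $3 < min AVC = $8, price fails to cover variable cost at any output.
Shutting down limits the loss to fixed cost, $489.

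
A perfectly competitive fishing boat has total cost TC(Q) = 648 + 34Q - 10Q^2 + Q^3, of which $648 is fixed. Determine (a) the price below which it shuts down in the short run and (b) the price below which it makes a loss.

Shutdown price = $9; break-even price = $97

AVC = 34 - 10Q + Q^2; minimized at Q = 5, giving min AVC = $9. That is the shutdown price.
ATC = 648/Q + 34 - 10Q + Q^2. Setting dATC/dQ = −648/Q^2 − 10 + 2Q = 0 gives Q = 9 (since 2·9^3 − 10·9^2 = 648).
min ATC = 648/9 + 34 − 10·9 + 9^2 = $97. That is the break-even price.
Between these two prices the firm operates at a loss; above $97 it earns a profit.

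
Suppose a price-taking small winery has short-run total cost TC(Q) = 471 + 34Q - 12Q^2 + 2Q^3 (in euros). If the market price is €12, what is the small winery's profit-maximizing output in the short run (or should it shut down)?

Shut down

Variable cost is VC = 34Q - 12Q^2 + 2Q^3, so AVC = VC/Q = 34 - 12Q + 2Q^2 and MC = dTC/dQ = 34 - 24Q + 6Q^2.
AVC is minimized where dAVC/dQ = -12 + 4Q = 0, at Q = 3; min AVC = 34 - 12·3 + 2·3^2 = €16.
P = €12 lies below min AVC = €16; no output level covers variable cost.
Shutting down limits the loss to fixed cost, €471.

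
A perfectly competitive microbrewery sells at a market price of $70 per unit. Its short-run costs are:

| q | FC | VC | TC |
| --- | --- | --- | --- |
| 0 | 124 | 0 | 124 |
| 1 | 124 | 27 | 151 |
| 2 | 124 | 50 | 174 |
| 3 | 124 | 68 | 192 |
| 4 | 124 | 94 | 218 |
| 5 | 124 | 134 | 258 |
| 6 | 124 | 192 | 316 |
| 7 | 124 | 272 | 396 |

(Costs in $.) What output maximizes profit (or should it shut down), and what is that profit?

q = 6; profit = $104

Tabulate TR − TC: q=0: -124; q=1: -81; q=2: -34; q=3: 18; q=4: 62; q=5: 92; q=6: 104; q=7: 94.
Profit is maximized at q = 6. AVC there is 192/6 = $32 ≤ P, so producing beats shutting down (which would give -$124).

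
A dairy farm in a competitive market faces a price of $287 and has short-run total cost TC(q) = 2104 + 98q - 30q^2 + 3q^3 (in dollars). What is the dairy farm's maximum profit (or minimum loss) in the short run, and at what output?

AVC = 98 - 30q + 3q^2 has its minimum $23 at q = 5; price $287 clears that bar, so the firm operates.
MC = 98 - 60q + 9q^2. Setting P = MC and taking the root on the rising branch gives q* = 9.
TR = 287·9 = 2583. TC = 2104 + 639 = 2743. Profit = 2583 − 2743 = -$160.
That loss of $160 beats the $2104 the firm would lose by shutting down; producing recovers $1944 of fixed cost.

Profit = -$160 at q = 9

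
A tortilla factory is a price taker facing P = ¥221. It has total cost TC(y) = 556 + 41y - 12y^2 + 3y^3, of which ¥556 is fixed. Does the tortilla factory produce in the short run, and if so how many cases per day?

From TC, MC = TC'(y) = 41 - 24y + 9y^2 and AVC = VC/y = 41 - 12y + 3y^2.
AVC is minimized where dAVC/dy = -12 + 6y = 0, at y = 2; min AVC = 41 - 12·2 + 3·2^2 = ¥29.
Since P = ¥221 ≥ min AVC = ¥29, price covers variable cost and the firm should produce.
Set P = MC: 221 = 41 - 24y + 9y^2 → -180 - 24y + 9y^2 = 0. The roots are y = -10/3 and y = 6; the profit-maximizing output is on the rising part of MC, so y* = 6.
Check: AVC at y = 6 is ¥77 ≤ P, so revenue covers variable cost.
Profit = P·y − TC = 221·6 − 1018 = ¥308.

Produce at y = 6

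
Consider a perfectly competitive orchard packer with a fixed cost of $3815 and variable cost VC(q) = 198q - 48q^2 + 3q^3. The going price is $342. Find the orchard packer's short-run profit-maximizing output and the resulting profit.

AVC = 198 - 48q + 3q^2 has its minimum $6 at q = 8; price $342 clears that bar, so the firm operates.
MC = 198 - 96q + 9q^2. Setting P = MC and taking the root on the rising branch gives q* = 12.
TR = 342·12 = 4104. TC = 3815 + 648 = 4463. Profit = 4104 − 4463 = -$359.
By producing, the firm covers all variable cost plus $3456 of fixed cost; shutting down would lose the full $3815.

Profit = -$359 at q = 12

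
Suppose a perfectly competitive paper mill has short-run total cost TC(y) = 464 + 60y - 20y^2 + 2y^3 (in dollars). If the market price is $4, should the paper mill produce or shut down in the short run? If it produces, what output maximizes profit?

Strip out fixed cost: VC = 60y - 20y^2 + 2y^3. Then AVC = 60 - 20y + 2y^2 and MC = 60 - 40y + 6y^2.
The AVC parabola has its vertex at y = 20/4 = 5, where AVC = 60 - 20·5 + 2·5^2 = $10.
P = $4 lies below min AVC = $10; no output level covers variable cost.
Best response: produce nothing and absorb the $464 fixed cost.

Shut down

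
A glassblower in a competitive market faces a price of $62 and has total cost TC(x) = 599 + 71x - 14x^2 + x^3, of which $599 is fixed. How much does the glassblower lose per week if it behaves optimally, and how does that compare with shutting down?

Profit = -$275 at x = 9

AVC = 71 - 14x + x^2 has its minimum $22 at x = 7; price $62 clears that bar, so the firm operates.
MC = 71 - 28x + 3x^2. Setting P = MC and taking the root on the rising branch gives x* = 9.
TR = 62·9 = 558. TC = 599 + 234 = 833. Profit = 558 − 833 = -$275.
That loss of $275 beats the $599 the firm would lose by shutting down; producing recovers $324 of fixed cost.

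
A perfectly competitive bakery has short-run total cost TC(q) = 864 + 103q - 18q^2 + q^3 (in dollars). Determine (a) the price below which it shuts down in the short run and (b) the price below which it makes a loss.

Shutdown price = min AVC. AVC = 103 - 18q + q^2, with vertex at q = 9 and minimum $22.
ATC = 864/q + 103 - 18q + q^2. Setting dATC/dq = −864/q^2 − 18 + 2q = 0 gives q = 12 (since 2·12^3 − 18·12^2 = 864).
min ATC = 864/12 + 103 − 18·12 + 12^2 = $103. That is the break-even price.
Between these two prices the firm operates at a loss; above $103 it earns a profit.

Shutdown price = $22; break-even price = $103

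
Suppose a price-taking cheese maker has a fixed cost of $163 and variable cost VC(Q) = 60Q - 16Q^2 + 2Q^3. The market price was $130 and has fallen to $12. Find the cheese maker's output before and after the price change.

MC = 60 - 32Q + 6Q^2; the shutdown threshold is min AVC = $28 (at Q = 4).
At P = $130 ≥ min AVC, set P = MC on the rising branch: Q = 7.
At P = $12 < min AVC = $28, price no longer covers variable cost at any output, so the firm shuts down: Q = 0.

Output falls from 7 to 0 (the firm shuts down)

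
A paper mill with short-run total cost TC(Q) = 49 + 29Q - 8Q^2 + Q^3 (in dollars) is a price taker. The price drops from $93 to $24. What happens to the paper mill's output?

Output falls from 8 to 5

AVC = 29 - 8Q + Q^2, minimized at Q = 4 where min AVC = $13. MC = 29 - 16Q + 3Q^2.
With P = $93 above the shutdown price, P = MC gives Q = 8.
At P = $24 ≥ min AVC, set P = MC: Q = 5. The firm stays open but cuts output.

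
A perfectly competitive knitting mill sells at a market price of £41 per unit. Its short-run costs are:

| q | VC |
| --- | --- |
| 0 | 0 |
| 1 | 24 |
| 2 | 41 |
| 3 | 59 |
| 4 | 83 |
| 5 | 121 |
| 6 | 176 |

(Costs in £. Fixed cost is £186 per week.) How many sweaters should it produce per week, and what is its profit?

Tabulate TR − TC: q=0: -186; q=1: -169; q=2: -145; q=3: -122; q=4: -105; q=5: -102; q=6: -116.
Profit is maximized at q = 5. AVC there is 121/5 = £24.20 ≤ P, so producing beats shutting down (which would give -£186).

q = 5; profit = -£102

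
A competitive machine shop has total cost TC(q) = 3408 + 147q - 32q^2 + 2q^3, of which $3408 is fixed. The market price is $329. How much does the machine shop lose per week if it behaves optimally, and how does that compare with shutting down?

Profit = -$28 at q = 13

AVC = 147 - 32q + 2q^2; min AVC = $19 at q = 8. Since P = $329 ≥ min AVC, the firm produces.
With MC = 147 - 64q + 6q^2, P = MC on the upward-sloping part at q* = 13.
TR = 329·13 = 4277. TC = 3408 + 897 = 4305. Profit = 4277 − 4305 = -$28.
Shutting down would mean losing the fixed cost of $3408, so operating at a loss of $28 is better by $3380.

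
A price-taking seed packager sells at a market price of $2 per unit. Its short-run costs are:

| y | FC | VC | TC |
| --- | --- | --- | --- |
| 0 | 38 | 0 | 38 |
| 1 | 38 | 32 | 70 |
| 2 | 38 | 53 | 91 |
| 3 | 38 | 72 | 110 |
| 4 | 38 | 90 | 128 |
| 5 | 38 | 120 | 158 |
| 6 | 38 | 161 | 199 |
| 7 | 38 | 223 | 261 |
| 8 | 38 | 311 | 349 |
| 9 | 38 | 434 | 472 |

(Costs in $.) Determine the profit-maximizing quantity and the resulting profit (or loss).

y = 0 (shut down); profit = -$38

Compute π = P·y − TC at each output: y=0: -38; y=1: -68; y=2: -87; y=3: -104; y=4: -120; y=5: -148; y=6: -187; y=7: -247; y=8: -333; y=9: -454.
Profit is highest at y = 0. Equivalently, the lowest AVC in the table is 90/4 ≈ $22.50 at y = 4, and P = $2 falls below it — price never covers variable cost, so the firm shuts down and loses only its fixed cost.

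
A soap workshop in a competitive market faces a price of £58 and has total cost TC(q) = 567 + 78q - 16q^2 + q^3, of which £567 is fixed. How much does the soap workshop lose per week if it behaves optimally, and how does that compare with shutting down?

AVC = 78 - 16q + q^2; min AVC = £14 at q = 8. Since P = £58 ≥ min AVC, the firm produces.
With MC = 78 - 32q + 3q^2, P = MC on the upward-sloping part at q* = 10.
TR = 58·10 = 580. TC = 567 + 180 = 747. Profit = 580 − 747 = -£167.
By producing, the firm covers all variable cost plus £400 of fixed cost; shutting down would lose the full £567.

Profit = -£167 at q = 10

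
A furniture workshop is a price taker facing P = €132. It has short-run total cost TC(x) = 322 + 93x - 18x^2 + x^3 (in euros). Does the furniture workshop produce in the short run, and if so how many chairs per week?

Variable cost is VC = 93x - 18x^2 + x^3, so AVC = VC/x = 93 - 18x + x^2 and MC = dTC/dx = 93 - 36x + 3x^2.
The AVC parabola has its vertex at x = 18/2 = 9, where AVC = 93 - 18·9 + 9^2 = €12.
Because €132 ≥ €12, revenue can cover variable cost; the firm operates.
Set P = MC: 132 = 93 - 36x + 3x^2 → -39 - 36x + 3x^2 = 0. The roots are x = -1 and x = 13; the profit-maximizing output is on the rising part of MC, so x* = 13.
Check: AVC at x = 13 is €28 ≤ P, so revenue covers variable cost.
Profit = P·x − TC = 132·13 − 686 = €1030.

Produce at x = 13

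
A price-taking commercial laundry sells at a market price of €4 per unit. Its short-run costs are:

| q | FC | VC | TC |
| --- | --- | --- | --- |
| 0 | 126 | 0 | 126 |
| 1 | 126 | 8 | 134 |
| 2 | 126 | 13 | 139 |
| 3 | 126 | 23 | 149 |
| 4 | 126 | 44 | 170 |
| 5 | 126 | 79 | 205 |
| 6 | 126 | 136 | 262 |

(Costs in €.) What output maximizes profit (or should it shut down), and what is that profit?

Tabulate TR − TC: q=0: -126; q=1: -130; q=2: -131; q=3: -137; q=4: -154; q=5: -185; q=6: -238.
Profit is highest at q = 0. Equivalently, the lowest AVC in the table is 13/2 ≈ €6.50 at q = 2, and P = €4 falls below it — price never covers variable cost, so the firm shuts down and loses only its fixed cost.

q = 0 (shut down); profit = -€126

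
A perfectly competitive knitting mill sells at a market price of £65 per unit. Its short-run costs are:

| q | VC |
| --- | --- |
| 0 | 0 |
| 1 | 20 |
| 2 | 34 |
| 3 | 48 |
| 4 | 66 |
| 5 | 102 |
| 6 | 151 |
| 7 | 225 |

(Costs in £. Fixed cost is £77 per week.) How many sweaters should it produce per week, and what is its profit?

q = 6; profit = £162

Tabulate TR − TC: q=0: -77; q=1: -32; q=2: 19; q=3: 70; q=4: 117; q=5: 146; q=6: 162; q=7: 153.
Profit is maximized at q = 6. AVC there is 151/6 = £25.17 ≤ P, so producing beats shutting down (which would give -£77).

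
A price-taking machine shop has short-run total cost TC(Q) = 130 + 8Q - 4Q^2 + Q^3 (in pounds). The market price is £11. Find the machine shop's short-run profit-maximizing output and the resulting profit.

AVC = 8 - 4Q + Q^2; min AVC = £4 at Q = 2. Since P = £11 ≥ min AVC, the firm produces.
With MC = 8 - 8Q + 3Q^2, P = MC on the upward-sloping part at Q* = 3.
TR = 11·3 = 33. TC = 130 + 15 = 145. Profit = 33 − 145 = -£112.
By producing, the firm covers all variable cost plus £18 of fixed cost; shutting down would lose the full £130.

Profit = -£112 at Q = 3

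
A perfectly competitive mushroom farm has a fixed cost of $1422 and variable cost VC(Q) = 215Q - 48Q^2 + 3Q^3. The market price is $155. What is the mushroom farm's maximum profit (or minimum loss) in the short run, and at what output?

Profit = -$222 at Q = 10

AVC = 215 - 48Q + 3Q^2 has its minimum $23 at Q = 8; price $155 clears that bar, so the firm operates.
With MC = 215 - 96Q + 9Q^2, P = MC on the upward-sloping part at Q* = 10.
TR = 155·10 = 1550. TC = 1422 + 350 = 1772. Profit = 1550 − 1772 = -$222.
Shutting down would mean losing the fixed cost of $1422, so operating at a loss of $222 is better by $1200.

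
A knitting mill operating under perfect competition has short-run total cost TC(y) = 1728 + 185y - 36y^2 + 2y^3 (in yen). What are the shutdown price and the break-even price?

Shutdown price = min AVC. AVC = 185 - 36y + 2y^2, with vertex at y = 9 and minimum ¥23.
ATC = 1728/y + 185 - 36y + 2y^2. Setting dATC/dy = −1728/y^2 − 36 + 4y = 0 gives y = 12 (since 4·12^3 − 36·12^2 = 1728).
min ATC = 1728/12 + 185 − 36·12 + 2·12^2 = ¥185. That is the break-even price.
For ¥23 ≤ P < ¥185 the firm produces at a loss; below ¥23 it shuts down.

Shutdown price = ¥23; break-even price = ¥185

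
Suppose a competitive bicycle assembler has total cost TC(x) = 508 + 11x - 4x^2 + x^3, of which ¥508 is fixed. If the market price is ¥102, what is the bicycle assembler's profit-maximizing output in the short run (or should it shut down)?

Variable cost is VC = 11x - 4x^2 + x^3, so AVC = VC/x = 11 - 4x + x^2 and MC = dTC/dx = 11 - 8x + 3x^2.
AVC is minimized where dAVC/dx = -4 + 2x = 0, at x = 2; min AVC = 11 - 4·2 + 2^2 = ¥7.
Since P = ¥102 ≥ min AVC = ¥7, price covers variable cost and the firm should produce.
Set P = MC: 102 = 11 - 8x + 3x^2 → -91 - 8x + 3x^2 = 0. The roots are x = -13/3 and x = 7; the profit-maximizing output is on the rising part of MC, so x* = 7.
Check: AVC at x = 7 is ¥32 ≤ P, so revenue covers variable cost.
Profit = P·x − TC = 102·7 − 732 = -¥18, a loss, but smaller than the ¥508 fixed cost the firm would lose by shutting down.

Produce at x = 7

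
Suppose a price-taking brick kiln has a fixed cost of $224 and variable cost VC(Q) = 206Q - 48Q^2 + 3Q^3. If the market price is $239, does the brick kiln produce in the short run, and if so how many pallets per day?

Variable cost is VC = 206Q - 48Q^2 + 3Q^3, so AVC = VC/Q = 206 - 48Q + 3Q^2 and MC = dTC/dQ = 206 - 96Q + 9Q^2.
The AVC parabola has its vertex at Q = 48/6 = 8, where AVC = 206 - 48·8 + 3·8^2 = $14.
Because $239 ≥ $14, revenue can cover variable cost; the firm operates.
P = MC gives -33 - 96Q + 9Q^2 = 0, with roots -1/3 and 11. Take the larger (rising MC): Q* = 11.
Check: AVC at Q = 11 is $41 ≤ P, so revenue covers variable cost.
Profit = P·Q − TC = 239·11 − 675 = $1954.

Produce at Q = 11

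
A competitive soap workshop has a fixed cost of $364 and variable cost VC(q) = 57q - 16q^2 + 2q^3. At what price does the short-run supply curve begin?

The firm shuts down when price falls below the minimum of average variable cost. AVC = VC/q = 57 - 16q + 2q^2.
dAVC/dq = -16 + 4q = 0 gives q = 4. min AVC = 57 - 16·4 + 2·4^2 = 25.
For P < $25 the firm produces nothing.

$25 per unit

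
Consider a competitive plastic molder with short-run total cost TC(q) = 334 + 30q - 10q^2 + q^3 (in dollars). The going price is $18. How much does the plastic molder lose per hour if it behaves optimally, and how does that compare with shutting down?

Profit = -$262 at q = 6

AVC = 30 - 10q + q^2; min AVC = $5 at q = 5. Since P = $18 ≥ min AVC, the firm produces.
MC = 30 - 20q + 3q^2. Setting P = MC and taking the root on the rising branch gives q* = 6.
TR = 18·6 = 108. TC = 334 + 36 = 370. Profit = 108 − 370 = -$262.
That loss of $262 beats the $334 the firm would lose by shutting down; producing recovers $72 of fixed cost.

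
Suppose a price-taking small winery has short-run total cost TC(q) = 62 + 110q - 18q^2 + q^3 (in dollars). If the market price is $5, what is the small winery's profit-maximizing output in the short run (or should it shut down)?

Shut down

Strip out fixed cost: VC = 110q - 18q^2 + q^3. Then AVC = 110 - 18q + q^2 and MC = 110 - 36q + 3q^2.
The AVC parabola has its vertex at q = 18/2 = 9, where AVC = 110 - 18·9 + 9^2 = $29.
Since P = $5 < min AVC = $29, price fails to cover variable cost at any output.
The firm minimizes its loss by shutting down and losing only its fixed cost of $62.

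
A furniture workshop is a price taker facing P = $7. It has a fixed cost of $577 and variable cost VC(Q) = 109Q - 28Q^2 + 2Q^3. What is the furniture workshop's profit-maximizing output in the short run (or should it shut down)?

Shut down

Strip out fixed cost: VC = 109Q - 28Q^2 + 2Q^3. Then AVC = 109 - 28Q + 2Q^2 and MC = 109 - 56Q + 6Q^2.
AVC is minimized where dAVC/dQ = -28 + 4Q = 0, at Q = 7; min AVC = 109 - 28·7 + 2·7^2 = $11.
With P < min AVC ($7 < $11), every unit sold adds to the loss.
Best response: produce nothing and absorb the $577 fixed cost.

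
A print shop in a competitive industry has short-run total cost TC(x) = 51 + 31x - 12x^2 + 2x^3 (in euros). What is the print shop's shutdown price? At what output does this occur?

€13 per unit, at x = 3

Short-run supply begins at min AVC. From VC = 31x - 12x^2 + 2x^3, AVC = 31 - 12x + 2x^2.
dAVC/dx = -12 + 4x = 0 gives x = 3. min AVC = 31 - 12·3 + 2·3^2 = 13.
For P < €13 the firm produces nothing.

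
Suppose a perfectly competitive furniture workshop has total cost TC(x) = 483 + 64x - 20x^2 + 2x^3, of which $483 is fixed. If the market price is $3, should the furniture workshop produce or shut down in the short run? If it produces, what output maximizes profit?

Shut down

Variable cost is VC = 64x - 20x^2 + 2x^3, so AVC = VC/x = 64 - 20x + 2x^2 and MC = dTC/dx = 64 - 40x + 6x^2.
AVC hits its minimum where MC = AVC, at x = 5, giving min AVC = 64 - 20·5 + 2·5^2 = $14.
With P < min AVC ($3 < $14), every unit sold adds to the loss.
The firm minimizes its loss by shutting down and losing only its fixed cost of $483.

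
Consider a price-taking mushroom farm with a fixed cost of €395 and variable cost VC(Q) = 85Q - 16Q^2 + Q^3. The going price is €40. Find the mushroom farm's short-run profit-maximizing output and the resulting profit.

Profit = -€233 at Q = 9

AVC = 85 - 16Q + Q^2; min AVC = €21 at Q = 8. Since P = €40 ≥ min AVC, the firm produces.
With MC = 85 - 32Q + 3Q^2, P = MC on the upward-sloping part at Q* = 9.
TR = 40·9 = 360. TC = 395 + 198 = 593. Profit = 360 − 593 = -€233.
That loss of €233 beats the €395 the firm would lose by shutting down; producing recovers €162 of fixed cost.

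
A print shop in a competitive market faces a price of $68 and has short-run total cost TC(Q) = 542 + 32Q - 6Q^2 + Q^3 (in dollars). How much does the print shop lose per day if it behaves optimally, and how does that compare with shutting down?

AVC = 32 - 6Q + Q^2 has its minimum $23 at Q = 3; price $68 clears that bar, so the firm operates.
With MC = 32 - 12Q + 3Q^2, P = MC on the upward-sloping part at Q* = 6.
TR = 68·6 = 408. TC = 542 + 192 = 734. Profit = 408 − 734 = -$326.
That loss of $326 beats the $542 the firm would lose by shutting down; producing recovers $216 of fixed cost.

Profit = -$326 at Q = 6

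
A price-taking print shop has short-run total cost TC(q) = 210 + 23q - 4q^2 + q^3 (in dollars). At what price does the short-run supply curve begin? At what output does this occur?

The shutdown price is the minimum of AVC. VC = 23q - 4q^2 + q^3, so AVC = 23 - 4q + q^2.
At the minimum of AVC, MC = AVC. MC = 23 - 8q + 3q^2; setting MC = AVC gives 2q^2 - 4q = 0, so q = 2. min AVC = 19.
So the shutdown price is $19.

$19 per unit, at q = 2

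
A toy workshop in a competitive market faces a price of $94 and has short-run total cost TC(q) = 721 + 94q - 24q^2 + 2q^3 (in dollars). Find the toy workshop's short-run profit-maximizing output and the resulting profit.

AVC = 94 - 24q + 2q^2; min AVC = $22 at q = 6. Since P = $94 ≥ min AVC, the firm produces.
MC = 94 - 48q + 6q^2. Setting P = MC and taking the root on the rising branch gives q* = 8.
TR = 94·8 = 752. TC = 721 + 240 = 961. Profit = 752 − 961 = -$209.
That loss of $209 beats the $721 the firm would lose by shutting down; producing recovers $512 of fixed cost.

Profit = -$209 at q = 8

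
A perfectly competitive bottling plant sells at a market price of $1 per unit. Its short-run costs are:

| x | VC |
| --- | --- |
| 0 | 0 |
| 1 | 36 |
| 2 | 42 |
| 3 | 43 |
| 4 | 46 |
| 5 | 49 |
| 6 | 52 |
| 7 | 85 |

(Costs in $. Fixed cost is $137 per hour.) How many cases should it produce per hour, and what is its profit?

x = 0 (shut down); profit = -$137

Profit at each row (π = 1x − TC): x=0: -137; x=1: -172; x=2: -177; x=3: -177; x=4: -179; x=5: -181; x=6: -183; x=7: -215.
Profit is highest at x = 0. Equivalently, the lowest AVC in the table is 52/6 ≈ $8.67 at x = 6, and P = $1 falls below it — price never covers variable cost, so the firm shuts down and loses only its fixed cost.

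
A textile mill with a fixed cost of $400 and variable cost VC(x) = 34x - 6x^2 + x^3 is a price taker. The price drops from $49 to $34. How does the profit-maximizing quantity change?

AVC = 34 - 6x + x^2, minimized at x = 3 where min AVC = $25. MC = 34 - 12x + 3x^2.
At P = $49 ≥ min AVC, set P = MC on the rising branch: x = 5.
At P = $34 ≥ min AVC, set P = MC: x = 4. The firm stays open but cuts output.

Output falls from 5 to 4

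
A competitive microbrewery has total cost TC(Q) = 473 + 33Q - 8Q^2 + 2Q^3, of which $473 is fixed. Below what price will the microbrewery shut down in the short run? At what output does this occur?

$25 per unit, at Q = 2

Short-run supply begins at min AVC. From VC = 33Q - 8Q^2 + 2Q^3, AVC = 33 - 8Q + 2Q^2.
dAVC/dQ = -8 + 4Q = 0 gives Q = 2. min AVC = 33 - 8·2 + 2·2^2 = 25.
The firm shuts down for any P below $25.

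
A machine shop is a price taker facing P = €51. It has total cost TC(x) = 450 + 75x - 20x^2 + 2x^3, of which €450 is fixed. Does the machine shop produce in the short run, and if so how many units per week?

Variable cost is VC = 75x - 20x^2 + 2x^3, so AVC = VC/x = 75 - 20x + 2x^2 and MC = dTC/dx = 75 - 40x + 6x^2.
AVC hits its minimum where MC = AVC, at x = 5, giving min AVC = 75 - 20·5 + 2·5^2 = €25.
P = €51 exceeds min AVC = €25, so the firm stays open.
P = MC gives 24 - 40x + 6x^2 = 0, with roots 2/3 and 6. Take the larger (rising MC): x* = 6.
Check: AVC at x = 6 is €27 ≤ P, so revenue covers variable cost.
Profit = P·x − TC = 51·6 − 612 = -€306, a loss, but smaller than the €450 fixed cost the firm would lose by shutting down.

Produce at x = 6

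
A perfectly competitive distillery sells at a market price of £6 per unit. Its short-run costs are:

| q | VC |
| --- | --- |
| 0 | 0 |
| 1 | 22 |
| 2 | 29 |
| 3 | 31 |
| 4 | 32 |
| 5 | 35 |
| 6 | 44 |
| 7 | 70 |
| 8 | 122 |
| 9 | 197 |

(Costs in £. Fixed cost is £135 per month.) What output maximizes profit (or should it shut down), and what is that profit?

q = 0 (shut down); profit = -£135

Tabulate TR − TC: q=0: -135; q=1: -151; q=2: -152; q=3: -148; q=4: -143; q=5: -140; q=6: -143; q=7: -163; q=8: -209; q=9: -278.
Profit is highest at q = 0. Equivalently, the lowest AVC in the table is 35/5 ≈ £7 at q = 5, and P = £6 falls below it — price never covers variable cost, so the firm shuts down and loses only its fixed cost.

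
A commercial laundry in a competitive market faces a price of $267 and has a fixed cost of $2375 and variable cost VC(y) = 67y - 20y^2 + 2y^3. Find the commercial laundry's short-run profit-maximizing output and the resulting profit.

Profit = -$375 at y = 10

AVC = 67 - 20y + 2y^2 has its minimum $17 at y = 5; price $267 clears that bar, so the firm operates.
With MC = 67 - 40y + 6y^2, P = MC on the upward-sloping part at y* = 10.
TR = 267·10 = 2670. TC = 2375 + 670 = 3045. Profit = 2670 − 3045 = -$375.
That loss of $375 beats the $2375 the firm would lose by shutting down; producing recovers $2000 of fixed cost.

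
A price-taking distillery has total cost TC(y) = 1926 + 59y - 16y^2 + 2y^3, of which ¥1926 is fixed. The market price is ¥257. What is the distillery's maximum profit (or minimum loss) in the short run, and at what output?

AVC = 59 - 16y + 2y^2; min AVC = ¥27 at y = 4. Since P = ¥257 ≥ min AVC, the firm produces.
With MC = 59 - 32y + 6y^2, P = MC on the upward-sloping part at y* = 9.
TR = 257·9 = 2313. TC = 1926 + 693 = 2619. Profit = 2313 − 2619 = -¥306.
Shutting down would mean losing the fixed cost of ¥1926, so operating at a loss of ¥306 is better by ¥1620.

Profit = -¥306 at y = 9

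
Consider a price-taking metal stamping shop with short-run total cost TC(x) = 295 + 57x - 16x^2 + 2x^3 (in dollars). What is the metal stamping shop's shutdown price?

$25 per unit

Short-run supply begins at min AVC. From VC = 57x - 16x^2 + 2x^3, AVC = 57 - 16x + 2x^2.
At the minimum of AVC, MC = AVC. MC = 57 - 32x + 6x^2; setting MC = AVC gives 4x^2 - 16x = 0, so x = 4. min AVC = 25.
So the shutdown price is $25.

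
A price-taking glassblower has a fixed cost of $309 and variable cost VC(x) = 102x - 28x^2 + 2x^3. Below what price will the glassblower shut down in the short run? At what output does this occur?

Short-run supply begins at min AVC. From VC = 102x - 28x^2 + 2x^3, AVC = 102 - 28x + 2x^2.
dAVC/dx = -28 + 4x = 0 gives x = 7. min AVC = 102 - 28·7 + 2·7^2 = 4.
So the shutdown price is $4.

$4 per unit, at x = 7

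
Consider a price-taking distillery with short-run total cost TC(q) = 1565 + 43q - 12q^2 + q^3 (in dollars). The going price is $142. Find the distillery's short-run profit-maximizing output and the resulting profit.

Profit = -$355 at q = 11

AVC = 43 - 12q + q^2 has its minimum $7 at q = 6; price $142 clears that bar, so the firm operates.
With MC = 43 - 24q + 3q^2, P = MC on the upward-sloping part at q* = 11.
TR = 142·11 = 1562. TC = 1565 + 352 = 1917. Profit = 1562 − 1917 = -$355.
By producing, the firm covers all variable cost plus $1210 of fixed cost; shutting down would lose the full $1565.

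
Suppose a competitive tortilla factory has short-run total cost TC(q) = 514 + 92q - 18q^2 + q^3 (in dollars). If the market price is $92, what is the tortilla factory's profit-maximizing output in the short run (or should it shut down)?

From TC, MC = TC'(q) = 92 - 36q + 3q^2 and AVC = VC/q = 92 - 18q + q^2.
The AVC parabola has its vertex at q = 18/2 = 9, where AVC = 92 - 18·9 + 9^2 = $11.
Since P = $92 ≥ min AVC = $11, price covers variable cost and the firm should produce.
P = MC gives -36q + 3q^2 = 0, with roots 0 and 12. Take the larger (rising MC): q* = 12.
Check: AVC at q = 12 is $20 ≤ P, so revenue covers variable cost.
Profit = P·q − TC = 92·12 − 754 = $350.

Produce at q = 12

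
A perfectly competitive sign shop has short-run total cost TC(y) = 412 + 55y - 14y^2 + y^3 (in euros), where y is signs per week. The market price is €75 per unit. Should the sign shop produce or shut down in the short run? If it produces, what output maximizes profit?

From TC, MC = TC'(y) = 55 - 28y + 3y^2 and AVC = VC/y = 55 - 14y + y^2.
AVC hits its minimum where MC = AVC, at y = 7, giving min AVC = 55 - 14·7 + 7^2 = €6.
Since P = €75 ≥ min AVC = €6, price covers variable cost and the firm should produce.
Set P = MC: 75 = 55 - 28y + 3y^2 → -20 - 28y + 3y^2 = 0. The roots are y = -2/3 and y = 10; the profit-maximizing output is on the rising part of MC, so y* = 10.
Check: AVC at y = 10 is €15 ≤ P, so revenue covers variable cost.
Profit = P·y − TC = 75·10 − 562 = €188.

Produce at y = 10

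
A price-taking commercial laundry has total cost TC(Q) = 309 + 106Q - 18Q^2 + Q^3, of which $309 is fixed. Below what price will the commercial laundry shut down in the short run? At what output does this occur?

$25 per unit, at Q = 9

The firm shuts down when price falls below the minimum of average variable cost. AVC = VC/Q = 106 - 18Q + Q^2.
dAVC/dQ = -18 + 2Q = 0 gives Q = 9. min AVC = 106 - 18·9 + 9^2 = 25.
For P < $25 the firm produces nothing.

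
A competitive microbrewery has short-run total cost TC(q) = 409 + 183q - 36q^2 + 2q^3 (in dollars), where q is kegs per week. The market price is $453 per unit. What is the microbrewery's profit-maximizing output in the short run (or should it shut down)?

From TC, MC = TC'(q) = 183 - 72q + 6q^2 and AVC = VC/q = 183 - 36q + 2q^2.
AVC hits its minimum where MC = AVC, at q = 9, giving min AVC = 183 - 36·9 + 2·9^2 = $21.
Because $453 ≥ $21, revenue can cover variable cost; the firm operates.
Set P = MC: 453 = 183 - 72q + 6q^2 → -270 - 72q + 6q^2 = 0. The roots are q = -3 and q = 15; the profit-maximizing output is on the rising part of MC, so q* = 15.
Check: AVC at q = 15 is $93 ≤ P, so revenue covers variable cost.
Profit = P·q − TC = 453·15 − 1804 = $4991.

Produce at q = 15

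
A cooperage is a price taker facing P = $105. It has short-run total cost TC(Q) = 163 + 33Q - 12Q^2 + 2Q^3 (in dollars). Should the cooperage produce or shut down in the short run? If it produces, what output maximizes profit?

Produce at Q = 6

Strip out fixed cost: VC = 33Q - 12Q^2 + 2Q^3. Then AVC = 33 - 12Q + 2Q^2 and MC = 33 - 24Q + 6Q^2.
AVC is minimized where dAVC/dQ = -12 + 4Q = 0, at Q = 3; min AVC = 33 - 12·3 + 2·3^2 = $15.
P = $105 exceeds min AVC = $15, so the firm stays open.
Set P = MC: 105 = 33 - 24Q + 6Q^2 → -72 - 24Q + 6Q^2 = 0. The roots are Q = -2 and Q = 6; the profit-maximizing output is on the rising part of MC, so Q* = 6.
Check: AVC at Q = 6 is $33 ≤ P, so revenue covers variable cost.
Profit = P·Q − TC = 105·6 − 361 = $269.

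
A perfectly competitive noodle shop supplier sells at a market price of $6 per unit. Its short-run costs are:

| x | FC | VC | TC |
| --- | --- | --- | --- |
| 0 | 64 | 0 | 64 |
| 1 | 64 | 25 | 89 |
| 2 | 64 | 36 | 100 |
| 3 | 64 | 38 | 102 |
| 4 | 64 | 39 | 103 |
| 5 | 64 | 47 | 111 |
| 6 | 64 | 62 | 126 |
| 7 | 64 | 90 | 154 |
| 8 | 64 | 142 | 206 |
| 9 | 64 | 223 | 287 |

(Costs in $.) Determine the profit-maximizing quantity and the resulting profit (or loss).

x = 0 (shut down); profit = -$64

Compute π = P·x − TC at each output: x=0: -64; x=1: -83; x=2: -88; x=3: -84; x=4: -79; x=5: -81; x=6: -90; x=7: -112; x=8: -158; x=9: -233.
Profit is highest at x = 0. Equivalently, the lowest AVC in the table is 47/5 ≈ $9.40 at x = 5, and P = $6 falls below it — price never covers variable cost, so the firm shuts down and loses only its fixed cost.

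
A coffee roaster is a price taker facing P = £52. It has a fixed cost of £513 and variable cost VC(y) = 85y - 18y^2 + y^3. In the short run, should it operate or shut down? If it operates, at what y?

From TC, MC = TC'(y) = 85 - 36y + 3y^2 and AVC = VC/y = 85 - 18y + y^2.
AVC hits its minimum where MC = AVC, at y = 9, giving min AVC = 85 - 18·9 + 9^2 = £4.
P = £52 exceeds min AVC = £4, so the firm stays open.
Solving P = MC: 33 - 36y + 3y^2 = 0 ⇒ y = 1 or 11. On the upward-sloping branch, y* = 11.
Check: AVC at y = 11 is £8 ≤ P, so revenue covers variable cost.
Profit = P·y − TC = 52·11 − 601 = -£29, a loss, but smaller than the £513 fixed cost the firm would lose by shutting down.

Produce at y = 11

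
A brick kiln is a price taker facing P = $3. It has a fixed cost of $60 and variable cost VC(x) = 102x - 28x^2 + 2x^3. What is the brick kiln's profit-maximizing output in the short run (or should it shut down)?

Strip out fixed cost: VC = 102x - 28x^2 + 2x^3. Then AVC = 102 - 28x + 2x^2 and MC = 102 - 56x + 6x^2.
The AVC parabola has its vertex at x = 28/4 = 7, where AVC = 102 - 28·7 + 2·7^2 = $4.
Since P = $3 < min AVC = $4, price fails to cover variable cost at any output.
The firm minimizes its loss by shutting down and losing only its fixed cost of $60.

Shut down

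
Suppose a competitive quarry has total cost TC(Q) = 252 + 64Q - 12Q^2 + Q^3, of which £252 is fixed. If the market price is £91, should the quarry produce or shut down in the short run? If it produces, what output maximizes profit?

Strip out fixed cost: VC = 64Q - 12Q^2 + Q^3. Then AVC = 64 - 12Q + Q^2 and MC = 64 - 24Q + 3Q^2.
AVC hits its minimum where MC = AVC, at Q = 6, giving min AVC = 64 - 12·6 + 6^2 = £28.
Because £91 ≥ £28, revenue can cover variable cost; the firm operates.
Set P = MC: 91 = 64 - 24Q + 3Q^2 → -27 - 24Q + 3Q^2 = 0. The roots are Q = -1 and Q = 9; the profit-maximizing output is on the rising part of MC, so Q* = 9.
Check: AVC at Q = 9 is £37 ≤ P, so revenue covers variable cost.
Profit = P·Q − TC = 91·9 − 585 = £234.

Produce at Q = 9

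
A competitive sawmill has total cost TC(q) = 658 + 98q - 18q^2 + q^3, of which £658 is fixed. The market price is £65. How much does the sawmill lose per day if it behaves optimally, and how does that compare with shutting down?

AVC = 98 - 18q + q^2; min AVC = £17 at q = 9. Since P = £65 ≥ min AVC, the firm produces.
MC = 98 - 36q + 3q^2. Setting P = MC and taking the root on the rising branch gives q* = 11.
TR = 65·11 = 715. TC = 658 + 231 = 889. Profit = 715 − 889 = -£174.
By producing, the firm covers all variable cost plus £484 of fixed cost; shutting down would lose the full £658.

Profit = -£174 at q = 11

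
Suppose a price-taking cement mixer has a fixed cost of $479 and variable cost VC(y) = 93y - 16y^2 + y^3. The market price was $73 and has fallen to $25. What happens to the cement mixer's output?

Output falls from 10 to 0 (the firm shuts down)

MC = 93 - 32y + 3y^2; the shutdown threshold is min AVC = $29 (at y = 8).
With P = $73 above the shutdown price, P = MC gives y = 10.
At P = $25 < min AVC = $29, price no longer covers variable cost at any output, so the firm shuts down: y = 0.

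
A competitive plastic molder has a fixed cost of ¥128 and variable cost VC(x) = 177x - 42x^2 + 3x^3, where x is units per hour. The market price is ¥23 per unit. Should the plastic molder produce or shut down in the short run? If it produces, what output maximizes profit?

Shut down

Strip out fixed cost: VC = 177x - 42x^2 + 3x^3. Then AVC = 177 - 42x + 3x^2 and MC = 177 - 84x + 9x^2.
AVC hits its minimum where MC = AVC, at x = 7, giving min AVC = 177 - 42·7 + 3·7^2 = ¥30.
With P < min AVC (¥23 < ¥30), every unit sold adds to the loss.
Best response: produce nothing and absorb the ¥128 fixed cost.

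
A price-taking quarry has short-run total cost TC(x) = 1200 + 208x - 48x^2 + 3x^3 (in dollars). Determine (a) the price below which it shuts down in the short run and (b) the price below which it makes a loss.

Shutdown price = $16; break-even price = $148

AVC = 208 - 48x + 3x^2; minimized at x = 8, giving min AVC = $16. That is the shutdown price.
ATC = 1200/x + 208 - 48x + 3x^2. Setting dATC/dx = −1200/x^2 − 48 + 6x = 0 gives x = 10 (since 6·10^3 − 48·10^2 = 1200).
min ATC = 1200/10 + 208 − 48·10 + 3·10^2 = $148. That is the break-even price.
For $16 ≤ P < $148 the firm produces at a loss; below $16 it shuts down.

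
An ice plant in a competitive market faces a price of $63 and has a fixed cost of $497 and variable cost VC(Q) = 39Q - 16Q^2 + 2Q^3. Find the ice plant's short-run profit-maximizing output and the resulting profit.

AVC = 39 - 16Q + 2Q^2; min AVC = $7 at Q = 4. Since P = $63 ≥ min AVC, the firm produces.
MC = 39 - 32Q + 6Q^2. Setting P = MC and taking the root on the rising branch gives Q* = 6.
TR = 63·6 = 378. TC = 497 + 90 = 587. Profit = 378 − 587 = -$209.
That loss of $209 beats the $497 the firm would lose by shutting down; producing recovers $288 of fixed cost.

Profit = -$209 at Q = 6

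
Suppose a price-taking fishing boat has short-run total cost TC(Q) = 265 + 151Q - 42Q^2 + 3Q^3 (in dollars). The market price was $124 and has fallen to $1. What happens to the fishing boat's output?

MC = 151 - 84Q + 9Q^2; the shutdown threshold is min AVC = $4 (at Q = 7).
At P = $124 ≥ min AVC, set P = MC on the rising branch: Q = 9.
At P = $1 < min AVC = $4, price no longer covers variable cost at any output, so the firm shuts down: Q = 0.

Output falls from 9 to 0 (the firm shuts down)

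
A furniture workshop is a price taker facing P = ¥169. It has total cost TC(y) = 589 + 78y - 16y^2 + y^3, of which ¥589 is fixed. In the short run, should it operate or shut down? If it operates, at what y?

Produce at y = 13

Strip out fixed cost: VC = 78y - 16y^2 + y^3. Then AVC = 78 - 16y + y^2 and MC = 78 - 32y + 3y^2.
The AVC parabola has its vertex at y = 16/2 = 8, where AVC = 78 - 16·8 + 8^2 = ¥14.
Since P = ¥169 ≥ min AVC = ¥14, price covers variable cost and the firm should produce.
P = MC gives -91 - 32y + 3y^2 = 0, with roots -7/3 and 13. Take the larger (rising MC): y* = 13.
Check: AVC at y = 13 is ¥39 ≤ P, so revenue covers variable cost.
Profit = P·y − TC = 169·13 − 1096 = ¥1101.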